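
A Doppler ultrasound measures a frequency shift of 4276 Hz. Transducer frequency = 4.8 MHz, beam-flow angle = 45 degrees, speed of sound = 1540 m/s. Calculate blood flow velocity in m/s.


v = fd * c / (2 * f0 * cos(theta))
v = 4276 * 1540 / (2 * 4.8000e+06 * cos(45))
v = 0.9701 m/s


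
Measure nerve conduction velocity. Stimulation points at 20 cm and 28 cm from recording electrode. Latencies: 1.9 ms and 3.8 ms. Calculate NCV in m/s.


Distance = (28 - 20) / 100 = 0.08 m
dt = (3.8 - 1.9) / 1000 = 0.0019 s
NCV = dist / dt = 42.11 m/s


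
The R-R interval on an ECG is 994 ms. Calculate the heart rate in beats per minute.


HR = 60 / RR_interval(s)
RR = 994 ms = 0.994 s
HR = 60 / 0.994 = 60.36 bpm


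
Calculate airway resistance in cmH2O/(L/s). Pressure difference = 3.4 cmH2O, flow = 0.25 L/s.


R = dP / flow
R = 3.4 / 0.25
R = 13.6 cmH2O/(L/s)


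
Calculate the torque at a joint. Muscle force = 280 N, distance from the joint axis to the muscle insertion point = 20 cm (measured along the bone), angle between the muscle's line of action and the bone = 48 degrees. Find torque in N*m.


Torque = F * d * sin(theta)   (moment arm = d*sin(theta))
d = 20 cm = 0.2 m
Torque = 280 * 0.2 * sin(48)
Torque = 41.62 N*m


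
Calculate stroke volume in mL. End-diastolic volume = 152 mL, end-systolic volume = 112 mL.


SV = EDV - ESV
SV = 152 - 112
SV = 40 mL


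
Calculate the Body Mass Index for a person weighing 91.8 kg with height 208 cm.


BMI = weight / height^2
height = 208 cm = 2.08 m
BMI = 91.8 / 2.08^2
BMI = 21.22 kg/m^2


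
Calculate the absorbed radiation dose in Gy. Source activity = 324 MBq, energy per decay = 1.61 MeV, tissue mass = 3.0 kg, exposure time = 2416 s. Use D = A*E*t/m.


A = 324 MBq = 3.2400e+08 Bq
E = 1.61 MeV = 2.57922e-13 J
D = A*E*t/m = 3.2400e+08*2.57922e-13*2416/3.0
D = 0.0673 Gy


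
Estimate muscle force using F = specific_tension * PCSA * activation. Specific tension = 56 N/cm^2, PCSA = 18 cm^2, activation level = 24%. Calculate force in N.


F = sigma * PCSA * activation
F = 56 * 18 * 0.24
F = 241.9 N


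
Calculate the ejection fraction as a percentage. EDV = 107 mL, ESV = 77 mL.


SV = EDV - ESV = 107 - 77 = 30 mL
EF = SV/EDV * 100 = 30/107 * 100
EF = 28.04%


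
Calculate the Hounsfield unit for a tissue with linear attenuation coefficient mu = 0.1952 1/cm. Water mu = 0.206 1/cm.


HU = ((mu_tissue - mu_water) / mu_water) * 1000
HU = ((0.1952 - 0.206) / 0.206) * 1000
HU = -52.43


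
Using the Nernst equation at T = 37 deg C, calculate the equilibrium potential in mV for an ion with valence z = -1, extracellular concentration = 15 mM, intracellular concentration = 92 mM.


E = (RT/(zF)) * ln(C_out/C_in)
T = 37 + 273.15 = 310.15 K
E = (8.314 * 310.15 / (-1 * 96485)) * ln(15/92)
E = 48.47 mV


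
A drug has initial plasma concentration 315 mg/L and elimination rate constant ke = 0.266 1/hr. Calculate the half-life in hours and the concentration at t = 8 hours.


t_half = ln(2) / ke = 0.693147 / 0.266 = 2.606 hr
C(t) = C0 * exp(-ke*t) = 315 * exp(-0.266*8)
C(8) = 37.51 mg/L


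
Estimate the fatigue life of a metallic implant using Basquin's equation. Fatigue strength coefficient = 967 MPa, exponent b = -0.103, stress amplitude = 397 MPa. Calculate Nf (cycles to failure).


sigma_a = sigma_f' * (2Nf)^b
2Nf = (sigma_a/sigma_f')^(1/b)
2Nf = (397/967)^(1/-0.103)
2Nf = 5672.1441
Nf = 2836


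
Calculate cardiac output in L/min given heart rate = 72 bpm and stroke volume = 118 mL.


CO = HR * SV
CO = 72 * 118 / 1000
CO = 8.496 L/min


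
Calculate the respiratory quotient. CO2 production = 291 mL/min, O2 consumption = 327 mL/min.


RQ = VCO2 / VO2
RQ = 291 / 327
RQ = 0.8899


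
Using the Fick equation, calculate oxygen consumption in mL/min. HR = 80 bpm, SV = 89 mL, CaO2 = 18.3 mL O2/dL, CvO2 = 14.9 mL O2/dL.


CO = HR*SV = 80*89/1000 = 7.12 L/min
a-v O2 diff = 18.3 - 14.9 = 3.4 mL/dL
VO2 = CO * (CaO2-CvO2) * 10 dL/L
VO2 = 7.12 * 3.4 * 10
VO2 = 242.1 mL/min


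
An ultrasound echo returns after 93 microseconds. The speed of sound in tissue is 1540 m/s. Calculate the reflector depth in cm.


depth = c * t / 2
t = 93 us = 9.3000e-05 s
depth = 1540 * 9.3000e-05 / 2
depth = 0.07161 m = 7.161 cm


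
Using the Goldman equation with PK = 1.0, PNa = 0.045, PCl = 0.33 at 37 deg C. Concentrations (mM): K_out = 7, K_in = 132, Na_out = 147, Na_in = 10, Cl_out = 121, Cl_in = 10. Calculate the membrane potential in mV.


Vm = (RT/F)*ln((PK*Ko + PNa*Nao + PCl*Cli)/(PK*Ki + PNa*Nai + PCl*Clo))
Numer = 16.915, Denom = 172.38
Vm = -62.04 mV


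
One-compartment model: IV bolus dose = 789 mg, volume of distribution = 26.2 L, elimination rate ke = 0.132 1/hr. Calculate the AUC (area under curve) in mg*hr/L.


C0 = Dose/Vd = 789/26.2 = 30.1145 mg/L
AUC = C0/ke = 30.1145/0.132
AUC = 228.1 mg*hr/L


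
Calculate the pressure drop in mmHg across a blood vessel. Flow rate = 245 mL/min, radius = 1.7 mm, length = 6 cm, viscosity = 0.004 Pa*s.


dP = 8*mu*L*Q / (pi*r^4)
Q = 245 mL/min = 4.08333e-06 m^3/s
dP = 298.793 Pa = 298.793 / 133.322 mmHg = 2.241 mmHg


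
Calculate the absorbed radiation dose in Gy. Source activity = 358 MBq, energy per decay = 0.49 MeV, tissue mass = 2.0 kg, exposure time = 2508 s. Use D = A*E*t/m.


A = 358 MBq = 3.5800e+08 Bq
E = 0.49 MeV = 7.8498e-14 J
D = A*E*t/m = 3.5800e+08*7.8498e-14*2508/2.0
D = 0.03524 Gy


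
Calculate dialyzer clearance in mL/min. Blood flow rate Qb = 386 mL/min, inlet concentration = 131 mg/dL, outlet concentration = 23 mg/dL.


K = Qb * (Cb_in - Cb_out) / Cb_in
K = 386 * (131 - 23) / 131
K = 318.2 mL/min


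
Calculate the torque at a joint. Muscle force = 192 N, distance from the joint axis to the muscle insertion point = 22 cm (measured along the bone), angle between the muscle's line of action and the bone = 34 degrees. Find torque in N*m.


Torque = F * d * sin(theta)   (moment arm = d*sin(theta))
d = 22 cm = 0.22 m
Torque = 192 * 0.22 * sin(34)
Torque = 23.62 N*m


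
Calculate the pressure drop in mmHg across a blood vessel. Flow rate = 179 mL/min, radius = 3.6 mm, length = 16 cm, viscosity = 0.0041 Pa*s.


dP = 8*mu*L*Q / (pi*r^4)
Q = 179 mL/min = 2.98333e-06 m^3/s
dP = 29.6712 Pa = 29.6712 / 133.322 mmHg = 0.2226 mmHg


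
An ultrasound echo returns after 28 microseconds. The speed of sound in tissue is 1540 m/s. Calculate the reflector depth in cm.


depth = c * t / 2
t = 28 us = 2.8000e-05 s
depth = 1540 * 2.8000e-05 / 2
depth = 0.02156 m = 2.156 cm


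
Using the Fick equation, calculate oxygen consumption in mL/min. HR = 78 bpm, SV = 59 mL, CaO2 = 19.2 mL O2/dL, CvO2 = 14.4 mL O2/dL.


CO = HR*SV = 78*59/1000 = 4.602 L/min
a-v O2 diff = 19.2 - 14.4 = 4.8 mL/dL
VO2 = CO * (CaO2-CvO2) * 10 dL/L
VO2 = 4.602 * 4.8 * 10
VO2 = 220.9 mL/min


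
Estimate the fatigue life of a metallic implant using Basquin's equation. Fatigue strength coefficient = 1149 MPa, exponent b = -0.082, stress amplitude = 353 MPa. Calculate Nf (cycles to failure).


sigma_a = sigma_f' * (2Nf)^b
2Nf = (sigma_a/sigma_f')^(1/b)
2Nf = (353/1149)^(1/-0.082)
2Nf = 1780544.1
Nf = 8.903e+05


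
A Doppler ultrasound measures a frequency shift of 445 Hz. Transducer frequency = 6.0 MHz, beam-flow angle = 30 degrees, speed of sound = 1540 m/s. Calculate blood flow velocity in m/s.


v = fd * c / (2 * f0 * cos(theta))
v = 445 * 1540 / (2 * 6.0000e+06 * cos(30))
v = 0.06594 m/s


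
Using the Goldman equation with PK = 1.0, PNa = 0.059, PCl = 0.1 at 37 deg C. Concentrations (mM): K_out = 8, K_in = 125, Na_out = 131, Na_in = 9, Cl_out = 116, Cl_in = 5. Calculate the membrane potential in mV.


Vm = (RT/F)*ln((PK*Ko + PNa*Nao + PCl*Cli)/(PK*Ki + PNa*Nai + PCl*Clo))
Numer = 16.229, Denom = 137.131
Vm = -57.04 mV


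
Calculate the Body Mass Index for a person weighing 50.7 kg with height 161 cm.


BMI = weight / height^2
height = 161 cm = 1.61 m
BMI = 50.7 / 1.61^2
BMI = 19.56 kg/m^2


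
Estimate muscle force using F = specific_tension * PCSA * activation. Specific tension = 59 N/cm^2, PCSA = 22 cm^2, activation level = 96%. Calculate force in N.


F = sigma * PCSA * activation
F = 59 * 22 * 0.96
F = 1246 N


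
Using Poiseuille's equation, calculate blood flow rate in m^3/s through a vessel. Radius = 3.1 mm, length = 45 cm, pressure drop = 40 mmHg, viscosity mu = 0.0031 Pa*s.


Q = pi*r^4*dP / (8*mu*L)
r = 0.0031 m, L = 0.45 m
dP = 40 mmHg = 5332.88 Pa
Q = 1.3864e-04 m^3/s


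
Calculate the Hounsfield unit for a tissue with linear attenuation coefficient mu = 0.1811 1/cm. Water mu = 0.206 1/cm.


HU = ((mu_tissue - mu_water) / mu_water) * 1000
HU = ((0.1811 - 0.206) / 0.206) * 1000
HU = -120.9


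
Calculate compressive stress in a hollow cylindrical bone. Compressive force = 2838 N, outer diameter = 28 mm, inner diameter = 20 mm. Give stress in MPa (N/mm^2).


A = pi*(r_o^2 - r_i^2)
r_o = 14 mm, r_i = 10 mm
A = 301.593 mm^2
sigma = F/A = 2838 / 301.593
sigma = 9.41 MPa


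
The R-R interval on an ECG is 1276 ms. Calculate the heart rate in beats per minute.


HR = 60 / RR_interval(s)
RR = 1276 ms = 1.276 s
HR = 60 / 1.276 = 47.02 bpm


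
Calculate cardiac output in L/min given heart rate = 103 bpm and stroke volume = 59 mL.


CO = HR * SV
CO = 103 * 59 / 1000
CO = 6.077 L/min


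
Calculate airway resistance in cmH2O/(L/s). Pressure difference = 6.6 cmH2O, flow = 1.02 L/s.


R = dP / flow
R = 6.6 / 1.02
R = 6.471 cmH2O/(L/s)


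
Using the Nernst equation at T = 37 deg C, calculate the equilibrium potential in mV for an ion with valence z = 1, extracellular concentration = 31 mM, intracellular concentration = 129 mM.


E = (RT/(zF)) * ln(C_out/C_in)
T = 37 + 273.15 = 310.15 K
E = (8.314 * 310.15 / (1 * 96485)) * ln(31/129)
E = -38.11 mV


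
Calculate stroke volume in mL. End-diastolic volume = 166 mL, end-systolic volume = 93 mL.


SV = EDV - ESV
SV = 166 - 93
SV = 73 mL


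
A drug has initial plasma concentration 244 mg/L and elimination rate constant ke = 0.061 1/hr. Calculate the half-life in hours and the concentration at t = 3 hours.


t_half = ln(2) / ke = 0.693147 / 0.061 = 11.36 hr
C(t) = C0 * exp(-ke*t) = 244 * exp(-0.061*3)
C(3) = 203.2 mg/L


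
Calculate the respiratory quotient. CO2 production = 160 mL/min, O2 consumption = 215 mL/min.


RQ = VCO2 / VO2
RQ = 160 / 215
RQ = 0.7442


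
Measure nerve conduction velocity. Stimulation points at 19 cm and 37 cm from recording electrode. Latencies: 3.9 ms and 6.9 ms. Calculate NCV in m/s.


Distance = (37 - 19) / 100 = 0.18 m
dt = (6.9 - 3.9) / 1000 = 0.003 s
NCV = dist / dt = 60 m/s


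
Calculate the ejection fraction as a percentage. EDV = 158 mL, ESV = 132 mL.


SV = EDV - ESV = 158 - 132 = 26 mL
EF = SV/EDV * 100 = 26/158 * 100
EF = 16.46%


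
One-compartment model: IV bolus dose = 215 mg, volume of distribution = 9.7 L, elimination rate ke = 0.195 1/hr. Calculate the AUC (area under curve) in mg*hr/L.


C0 = Dose/Vd = 215/9.7 = 22.1649 mg/L
AUC = C0/ke = 22.1649/0.195
AUC = 113.7 mg*hr/L


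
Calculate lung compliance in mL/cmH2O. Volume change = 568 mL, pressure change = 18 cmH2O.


C = dV / dP
C = 568 / 18
C = 31.56 mL/cmH2O


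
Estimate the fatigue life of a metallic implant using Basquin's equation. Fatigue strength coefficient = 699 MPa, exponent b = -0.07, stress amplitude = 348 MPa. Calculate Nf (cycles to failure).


sigma_a = sigma_f' * (2Nf)^b
2Nf = (sigma_a/sigma_f')^(1/b)
2Nf = (348/699)^(1/-0.07)
2Nf = 21237.985
Nf = 1.062e+04


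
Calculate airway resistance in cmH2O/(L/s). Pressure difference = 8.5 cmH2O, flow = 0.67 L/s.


R = dP / flow
R = 8.5 / 0.67
R = 12.69 cmH2O/(L/s)


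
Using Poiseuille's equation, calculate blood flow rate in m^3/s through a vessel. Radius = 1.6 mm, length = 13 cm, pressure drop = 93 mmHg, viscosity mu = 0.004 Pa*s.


Q = pi*r^4*dP / (8*mu*L)
r = 0.0016 m, L = 0.13 m
dP = 93 mmHg = 12398.946 Pa
Q = 6.1365e-05 m^3/s


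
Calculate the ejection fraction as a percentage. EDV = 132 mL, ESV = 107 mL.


SV = EDV - ESV = 132 - 107 = 25 mL
EF = SV/EDV * 100 = 25/132 * 100
EF = 18.94%


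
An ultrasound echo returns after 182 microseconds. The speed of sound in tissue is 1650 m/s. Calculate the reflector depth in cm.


depth = c * t / 2
t = 182 us = 1.8200e-04 s
depth = 1650 * 1.8200e-04 / 2
depth = 0.15015 m = 15.015 cm


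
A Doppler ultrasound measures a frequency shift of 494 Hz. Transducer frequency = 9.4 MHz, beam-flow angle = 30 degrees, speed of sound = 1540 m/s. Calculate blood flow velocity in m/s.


v = fd * c / (2 * f0 * cos(theta))
v = 494 * 1540 / (2 * 9.4000e+06 * cos(30))
v = 0.04673 m/s


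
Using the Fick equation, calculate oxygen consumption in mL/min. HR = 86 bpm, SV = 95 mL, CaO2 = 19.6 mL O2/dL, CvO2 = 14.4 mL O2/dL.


CO = HR*SV = 86*95/1000 = 8.17 L/min
a-v O2 diff = 19.6 - 14.4 = 5.2 mL/dL
VO2 = CO * (CaO2-CvO2) * 10 dL/L
VO2 = 8.17 * 5.2 * 10
VO2 = 424.8 mL/min


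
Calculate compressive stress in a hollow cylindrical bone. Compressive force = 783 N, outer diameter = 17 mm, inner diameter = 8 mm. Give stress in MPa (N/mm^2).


A = pi*(r_o^2 - r_i^2)
r_o = 8.5 mm, r_i = 4 mm
A = 176.715 mm^2
sigma = F/A = 783 / 176.715
sigma = 4.431 MPa


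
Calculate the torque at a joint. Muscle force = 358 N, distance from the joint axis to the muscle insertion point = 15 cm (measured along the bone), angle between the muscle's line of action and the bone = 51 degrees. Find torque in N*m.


Torque = F * d * sin(theta)   (moment arm = d*sin(theta))
d = 15 cm = 0.15 m
Torque = 358 * 0.15 * sin(51)
Torque = 41.73 N*m


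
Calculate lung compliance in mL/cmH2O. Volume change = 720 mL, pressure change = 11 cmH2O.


C = dV / dP
C = 720 / 11
C = 65.45 mL/cmH2O


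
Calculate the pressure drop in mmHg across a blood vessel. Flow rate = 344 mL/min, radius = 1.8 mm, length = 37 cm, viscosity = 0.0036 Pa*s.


dP = 8*mu*L*Q / (pi*r^4)
Q = 344 mL/min = 5.73333e-06 m^3/s
dP = 1852.51 Pa = 1852.51 / 133.322 mmHg = 13.9 mmHg


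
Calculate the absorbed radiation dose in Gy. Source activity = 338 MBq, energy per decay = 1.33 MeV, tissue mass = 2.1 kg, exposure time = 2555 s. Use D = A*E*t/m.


A = 338 MBq = 3.3800e+08 Bq
E = 1.33 MeV = 2.13066e-13 J
D = A*E*t/m = 3.3800e+08*2.13066e-13*2555/2.1
D = 0.08762 Gy


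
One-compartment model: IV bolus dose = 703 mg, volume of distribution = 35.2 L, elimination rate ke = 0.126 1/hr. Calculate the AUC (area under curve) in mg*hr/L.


C0 = Dose/Vd = 703/35.2 = 19.9716 mg/L
AUC = C0/ke = 19.9716/0.126
AUC = 158.5 mg*hr/L


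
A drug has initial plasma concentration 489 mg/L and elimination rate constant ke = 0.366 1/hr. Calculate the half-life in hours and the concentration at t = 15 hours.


t_half = ln(2) / ke = 0.693147 / 0.366 = 1.894 hr
C(t) = C0 * exp(-ke*t) = 489 * exp(-0.366*15)
C(15) = 2.019 mg/L


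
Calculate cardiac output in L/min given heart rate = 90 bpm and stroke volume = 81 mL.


CO = HR * SV
CO = 90 * 81 / 1000
CO = 7.29 L/min


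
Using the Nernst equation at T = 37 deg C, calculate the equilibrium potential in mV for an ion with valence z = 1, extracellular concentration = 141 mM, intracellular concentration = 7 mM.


E = (RT/(zF)) * ln(C_out/C_in)
T = 37 + 273.15 = 310.15 K
E = (8.314 * 310.15 / (1 * 96485)) * ln(141/7)
E = 80.25 mV


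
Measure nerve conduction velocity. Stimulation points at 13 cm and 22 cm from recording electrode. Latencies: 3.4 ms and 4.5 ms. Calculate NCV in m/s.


Distance = (22 - 13) / 100 = 0.09 m
dt = (4.5 - 3.4) / 1000 = 0.0011 s
NCV = dist / dt = 81.82 m/s


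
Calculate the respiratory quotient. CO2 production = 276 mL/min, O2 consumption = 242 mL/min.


RQ = VCO2 / VO2
RQ = 276 / 242
RQ = 1.14


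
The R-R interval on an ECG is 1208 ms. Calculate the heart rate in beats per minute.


HR = 60 / RR_interval(s)
RR = 1208 ms = 1.208 s
HR = 60 / 1.208 = 49.67 bpm


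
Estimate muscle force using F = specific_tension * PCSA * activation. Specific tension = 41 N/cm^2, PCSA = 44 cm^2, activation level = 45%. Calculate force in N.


F = sigma * PCSA * activation
F = 41 * 44 * 0.45
F = 811.8 N


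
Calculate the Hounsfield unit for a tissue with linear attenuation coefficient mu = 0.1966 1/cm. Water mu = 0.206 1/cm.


HU = ((mu_tissue - mu_water) / mu_water) * 1000
HU = ((0.1966 - 0.206) / 0.206) * 1000
HU = -45.63


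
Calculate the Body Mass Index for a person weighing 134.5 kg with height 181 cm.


BMI = weight / height^2
height = 181 cm = 1.81 m
BMI = 134.5 / 1.81^2
BMI = 41.05 kg/m^2


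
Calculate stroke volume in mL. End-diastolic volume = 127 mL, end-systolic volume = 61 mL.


SV = EDV - ESV
SV = 127 - 61
SV = 66 mL


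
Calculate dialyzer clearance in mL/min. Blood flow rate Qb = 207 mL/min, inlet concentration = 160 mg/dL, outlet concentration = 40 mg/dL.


K = Qb * (Cb_in - Cb_out) / Cb_in
K = 207 * (160 - 40) / 160
K = 155.2 mL/min


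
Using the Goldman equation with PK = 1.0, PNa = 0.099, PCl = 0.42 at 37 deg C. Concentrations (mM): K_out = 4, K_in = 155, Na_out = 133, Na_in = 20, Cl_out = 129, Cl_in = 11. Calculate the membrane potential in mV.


Vm = (RT/F)*ln((PK*Ko + PNa*Nao + PCl*Cli)/(PK*Ki + PNa*Nai + PCl*Clo))
Numer = 21.787, Denom = 211.16
Vm = -60.7 mV


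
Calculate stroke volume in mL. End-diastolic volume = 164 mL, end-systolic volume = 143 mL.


SV = EDV - ESV
SV = 164 - 143
SV = 21 mL


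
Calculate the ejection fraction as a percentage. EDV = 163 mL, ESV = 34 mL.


SV = EDV - ESV = 163 - 34 = 129 mL
EF = SV/EDV * 100 = 129/163 * 100
EF = 79.14%


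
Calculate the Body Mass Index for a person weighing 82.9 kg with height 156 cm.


BMI = weight / height^2
height = 156 cm = 1.56 m
BMI = 82.9 / 1.56^2
BMI = 34.06 kg/m^2


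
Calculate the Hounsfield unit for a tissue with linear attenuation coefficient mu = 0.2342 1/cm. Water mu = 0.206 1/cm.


HU = ((mu_tissue - mu_water) / mu_water) * 1000
HU = ((0.2342 - 0.206) / 0.206) * 1000
HU = 136.9


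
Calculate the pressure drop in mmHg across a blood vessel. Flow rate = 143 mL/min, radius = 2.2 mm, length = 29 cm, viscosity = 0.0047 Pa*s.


dP = 8*mu*L*Q / (pi*r^4)
Q = 143 mL/min = 2.38333e-06 m^3/s
dP = 353.126 Pa = 353.126 / 133.322 mmHg = 2.649 mmHg


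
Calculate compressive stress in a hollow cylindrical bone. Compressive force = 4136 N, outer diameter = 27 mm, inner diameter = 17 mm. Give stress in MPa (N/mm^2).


A = pi*(r_o^2 - r_i^2)
r_o = 13.5 mm, r_i = 8.5 mm
A = 345.575 mm^2
sigma = F/A = 4136 / 345.575
sigma = 11.97 MPa


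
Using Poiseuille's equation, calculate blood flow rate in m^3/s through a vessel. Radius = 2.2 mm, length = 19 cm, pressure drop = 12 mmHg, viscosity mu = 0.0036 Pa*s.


Q = pi*r^4*dP / (8*mu*L)
r = 0.0022 m, L = 0.19 m
dP = 12 mmHg = 1599.864 Pa
Q = 2.1517e-05 m^3/s


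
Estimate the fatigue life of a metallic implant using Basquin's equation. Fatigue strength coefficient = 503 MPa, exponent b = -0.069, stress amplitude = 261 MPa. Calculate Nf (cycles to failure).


sigma_a = sigma_f' * (2Nf)^b
2Nf = (sigma_a/sigma_f')^(1/b)
2Nf = (261/503)^(1/-0.069)
2Nf = 13470.501
Nf = 6735


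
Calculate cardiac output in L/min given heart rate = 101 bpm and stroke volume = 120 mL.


CO = HR * SV
CO = 101 * 120 / 1000
CO = 12.12 L/min


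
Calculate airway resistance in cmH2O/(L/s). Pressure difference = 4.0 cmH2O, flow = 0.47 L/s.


R = dP / flow
R = 4.0 / 0.47
R = 8.511 cmH2O/(L/s)


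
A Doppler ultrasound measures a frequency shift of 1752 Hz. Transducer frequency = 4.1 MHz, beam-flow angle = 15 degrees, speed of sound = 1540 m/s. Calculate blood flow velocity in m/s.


v = fd * c / (2 * f0 * cos(theta))
v = 1752 * 1540 / (2 * 4.1000e+06 * cos(15))
v = 0.3406 m/s


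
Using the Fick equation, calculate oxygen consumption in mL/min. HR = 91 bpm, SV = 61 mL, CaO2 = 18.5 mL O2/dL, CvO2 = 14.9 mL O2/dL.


CO = HR*SV = 91*61/1000 = 5.551 L/min
a-v O2 diff = 18.5 - 14.9 = 3.6 mL/dL
VO2 = CO * (CaO2-CvO2) * 10 dL/L
VO2 = 5.551 * 3.6 * 10
VO2 = 199.8 mL/min


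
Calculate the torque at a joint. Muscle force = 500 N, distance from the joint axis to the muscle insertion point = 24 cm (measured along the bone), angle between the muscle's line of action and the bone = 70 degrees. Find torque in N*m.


Torque = F * d * sin(theta)   (moment arm = d*sin(theta))
d = 24 cm = 0.24 m
Torque = 500 * 0.24 * sin(70)
Torque = 112.8 N*m


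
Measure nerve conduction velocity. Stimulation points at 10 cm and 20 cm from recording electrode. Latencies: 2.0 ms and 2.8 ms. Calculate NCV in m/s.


Distance = (20 - 10) / 100 = 0.1 m
dt = (2.8 - 2.0) / 1000 = 8.0000e-04 s
NCV = dist / dt = 125 m/s


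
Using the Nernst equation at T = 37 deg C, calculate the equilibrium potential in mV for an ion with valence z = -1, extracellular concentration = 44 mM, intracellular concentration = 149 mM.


E = (RT/(zF)) * ln(C_out/C_in)
T = 37 + 273.15 = 310.15 K
E = (8.314 * 310.15 / (-1 * 96485)) * ln(44/149)
E = 32.6 mV


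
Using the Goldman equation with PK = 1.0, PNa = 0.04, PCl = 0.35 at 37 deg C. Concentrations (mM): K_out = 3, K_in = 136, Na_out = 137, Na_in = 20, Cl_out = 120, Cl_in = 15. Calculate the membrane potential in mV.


Vm = (RT/F)*ln((PK*Ko + PNa*Nao + PCl*Cli)/(PK*Ki + PNa*Nai + PCl*Clo))
Numer = 13.73, Denom = 178.8
Vm = -68.6 mV


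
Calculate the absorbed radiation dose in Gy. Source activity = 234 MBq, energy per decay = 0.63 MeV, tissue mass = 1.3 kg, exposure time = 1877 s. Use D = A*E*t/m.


A = 234 MBq = 2.3400e+08 Bq
E = 0.63 MeV = 1.00926e-13 J
D = A*E*t/m = 2.3400e+08*1.00926e-13*1877/1.3
D = 0.0341 Gy


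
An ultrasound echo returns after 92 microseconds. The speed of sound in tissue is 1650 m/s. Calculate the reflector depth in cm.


depth = c * t / 2
t = 92 us = 9.2000e-05 s
depth = 1650 * 9.2000e-05 / 2
depth = 0.0759 m = 7.59 cm


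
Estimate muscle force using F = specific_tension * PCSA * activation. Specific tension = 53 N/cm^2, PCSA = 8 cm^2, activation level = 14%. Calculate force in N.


F = sigma * PCSA * activation
F = 53 * 8 * 0.14
F = 59.36 N


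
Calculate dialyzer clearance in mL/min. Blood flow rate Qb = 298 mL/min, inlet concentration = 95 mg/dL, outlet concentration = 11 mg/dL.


K = Qb * (Cb_in - Cb_out) / Cb_in
K = 298 * (95 - 11) / 95
K = 263.5 mL/min


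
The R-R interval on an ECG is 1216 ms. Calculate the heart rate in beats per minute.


HR = 60 / RR_interval(s)
RR = 1216 ms = 1.216 s
HR = 60 / 1.216 = 49.34 bpm


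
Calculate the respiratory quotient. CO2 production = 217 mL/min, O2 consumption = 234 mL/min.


RQ = VCO2 / VO2
RQ = 217 / 234
RQ = 0.9274


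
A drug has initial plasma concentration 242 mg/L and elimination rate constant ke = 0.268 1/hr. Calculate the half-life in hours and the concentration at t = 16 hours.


t_half = ln(2) / ke = 0.693147 / 0.268 = 2.586 hr
C(t) = C0 * exp(-ke*t) = 242 * exp(-0.268*16)
C(16) = 3.323 mg/L


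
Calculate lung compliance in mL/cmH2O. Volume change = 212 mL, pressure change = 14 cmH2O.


C = dV / dP
C = 212 / 14
C = 15.14 mL/cmH2O


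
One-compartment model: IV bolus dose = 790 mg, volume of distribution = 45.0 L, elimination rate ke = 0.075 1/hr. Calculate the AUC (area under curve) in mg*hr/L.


C0 = Dose/Vd = 790/45.0 = 17.5556 mg/L
AUC = C0/ke = 17.5556/0.075
AUC = 234.1 mg*hr/L


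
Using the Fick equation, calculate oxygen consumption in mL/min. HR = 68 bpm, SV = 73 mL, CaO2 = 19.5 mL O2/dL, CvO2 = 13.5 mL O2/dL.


CO = HR*SV = 68*73/1000 = 4.964 L/min
a-v O2 diff = 19.5 - 13.5 = 6 mL/dL
VO2 = CO * (CaO2-CvO2) * 10 dL/L
VO2 = 4.964 * 6 * 10
VO2 = 297.8 mL/min


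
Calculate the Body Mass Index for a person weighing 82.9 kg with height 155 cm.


BMI = weight / height^2
height = 155 cm = 1.55 m
BMI = 82.9 / 1.55^2
BMI = 34.51 kg/m^2


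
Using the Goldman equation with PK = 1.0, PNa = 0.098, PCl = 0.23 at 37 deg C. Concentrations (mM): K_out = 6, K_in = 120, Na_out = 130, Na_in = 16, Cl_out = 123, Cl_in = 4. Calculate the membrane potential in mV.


Vm = (RT/F)*ln((PK*Ko + PNa*Nao + PCl*Cli)/(PK*Ki + PNa*Nai + PCl*Clo))
Numer = 19.66, Denom = 149.858
Vm = -54.28 mV


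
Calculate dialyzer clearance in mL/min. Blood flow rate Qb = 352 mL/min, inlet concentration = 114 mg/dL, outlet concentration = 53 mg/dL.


K = Qb * (Cb_in - Cb_out) / Cb_in
K = 352 * (114 - 53) / 114
K = 188.4 mL/min


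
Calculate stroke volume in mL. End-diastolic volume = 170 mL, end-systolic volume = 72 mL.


SV = EDV - ESV
SV = 170 - 72
SV = 98 mL


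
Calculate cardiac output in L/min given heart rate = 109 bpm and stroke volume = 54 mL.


CO = HR * SV
CO = 109 * 54 / 1000
CO = 5.886 L/min


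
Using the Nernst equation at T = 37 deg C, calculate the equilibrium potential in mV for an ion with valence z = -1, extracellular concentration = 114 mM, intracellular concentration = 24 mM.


E = (RT/(zF)) * ln(C_out/C_in)
T = 37 + 273.15 = 310.15 K
E = (8.314 * 310.15 / (-1 * 96485)) * ln(114/24)
E = -41.64 mV


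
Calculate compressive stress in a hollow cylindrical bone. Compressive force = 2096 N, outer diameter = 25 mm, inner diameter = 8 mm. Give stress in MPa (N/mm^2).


A = pi*(r_o^2 - r_i^2)
r_o = 12.5 mm, r_i = 4 mm
A = 440.608 mm^2
sigma = F/A = 2096 / 440.608
sigma = 4.757 MPa


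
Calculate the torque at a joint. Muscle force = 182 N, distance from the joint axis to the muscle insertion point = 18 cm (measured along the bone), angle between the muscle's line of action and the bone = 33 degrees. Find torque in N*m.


Torque = F * d * sin(theta)   (moment arm = d*sin(theta))
d = 18 cm = 0.18 m
Torque = 182 * 0.18 * sin(33)
Torque = 17.84 N*m


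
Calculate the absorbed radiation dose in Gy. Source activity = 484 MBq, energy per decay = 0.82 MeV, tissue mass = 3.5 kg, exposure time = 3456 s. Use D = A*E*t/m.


A = 484 MBq = 4.8400e+08 Bq
E = 0.82 MeV = 1.31364e-13 J
D = A*E*t/m = 4.8400e+08*1.31364e-13*3456/3.5
D = 0.06278 Gy


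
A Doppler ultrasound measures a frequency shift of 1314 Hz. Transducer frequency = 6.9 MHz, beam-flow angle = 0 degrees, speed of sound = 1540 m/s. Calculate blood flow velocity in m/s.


v = fd * c / (2 * f0 * cos(theta))
v = 1314 * 1540 / (2 * 6.9000e+06 * cos(0))
v = 0.1466 m/s


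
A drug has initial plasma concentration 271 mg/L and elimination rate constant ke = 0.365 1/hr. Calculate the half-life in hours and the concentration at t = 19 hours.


t_half = ln(2) / ke = 0.693147 / 0.365 = 1.899 hr
C(t) = C0 * exp(-ke*t) = 271 * exp(-0.365*19)
C(19) = 0.2637 mg/L


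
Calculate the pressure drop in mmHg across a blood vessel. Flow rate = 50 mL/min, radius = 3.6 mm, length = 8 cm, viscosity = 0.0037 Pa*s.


dP = 8*mu*L*Q / (pi*r^4)
Q = 50 mL/min = 8.33333e-07 m^3/s
dP = 3.73973 Pa = 3.73973 / 133.322 mmHg = 0.02805 mmHg


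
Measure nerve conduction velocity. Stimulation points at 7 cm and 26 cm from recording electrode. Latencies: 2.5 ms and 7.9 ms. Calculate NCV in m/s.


Distance = (26 - 7) / 100 = 0.19 m
dt = (7.9 - 2.5) / 1000 = 0.0054 s
NCV = dist / dt = 35.19 m/s


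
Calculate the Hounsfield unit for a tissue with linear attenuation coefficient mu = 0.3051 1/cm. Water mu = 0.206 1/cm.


HU = ((mu_tissue - mu_water) / mu_water) * 1000
HU = ((0.3051 - 0.206) / 0.206) * 1000
HU = 481.1


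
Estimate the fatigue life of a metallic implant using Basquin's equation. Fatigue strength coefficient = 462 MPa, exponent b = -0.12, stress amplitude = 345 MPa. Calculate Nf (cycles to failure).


sigma_a = sigma_f' * (2Nf)^b
2Nf = (sigma_a/sigma_f')^(1/b)
2Nf = (345/462)^(1/-0.12)
2Nf = 11.398753
Nf = 5.699


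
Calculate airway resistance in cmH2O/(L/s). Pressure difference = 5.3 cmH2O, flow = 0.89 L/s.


R = dP / flow
R = 5.3 / 0.89
R = 5.955 cmH2O/(L/s)


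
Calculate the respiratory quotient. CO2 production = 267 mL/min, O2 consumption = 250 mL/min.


RQ = VCO2 / VO2
RQ = 267 / 250
RQ = 1.068


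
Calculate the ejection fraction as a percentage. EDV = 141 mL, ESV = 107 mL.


SV = EDV - ESV = 141 - 107 = 34 mL
EF = SV/EDV * 100 = 34/141 * 100
EF = 24.11%


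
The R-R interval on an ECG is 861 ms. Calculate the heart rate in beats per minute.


HR = 60 / RR_interval(s)
RR = 861 ms = 0.861 s
HR = 60 / 0.861 = 69.69 bpm


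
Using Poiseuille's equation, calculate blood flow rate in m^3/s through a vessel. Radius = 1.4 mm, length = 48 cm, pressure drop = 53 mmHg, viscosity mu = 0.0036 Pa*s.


Q = pi*r^4*dP / (8*mu*L)
r = 0.0014 m, L = 0.48 m
dP = 53 mmHg = 7066.066 Pa
Q = 6.1689e-06 m^3/s


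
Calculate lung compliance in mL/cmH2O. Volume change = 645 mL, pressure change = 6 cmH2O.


C = dV / dP
C = 645 / 6
C = 107.5 mL/cmH2O


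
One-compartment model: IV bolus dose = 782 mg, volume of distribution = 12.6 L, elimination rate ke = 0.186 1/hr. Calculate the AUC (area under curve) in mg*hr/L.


C0 = Dose/Vd = 782/12.6 = 62.0635 mg/L
AUC = C0/ke = 62.0635/0.186
AUC = 333.7 mg*hr/L


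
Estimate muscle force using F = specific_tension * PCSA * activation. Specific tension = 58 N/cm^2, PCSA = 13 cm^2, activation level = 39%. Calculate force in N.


F = sigma * PCSA * activation
F = 58 * 13 * 0.39
F = 294.1 N


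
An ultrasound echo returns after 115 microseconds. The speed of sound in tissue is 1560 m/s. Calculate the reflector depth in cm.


depth = c * t / 2
t = 115 us = 1.1500e-04 s
depth = 1560 * 1.1500e-04 / 2
depth = 0.0897 m = 8.97 cm


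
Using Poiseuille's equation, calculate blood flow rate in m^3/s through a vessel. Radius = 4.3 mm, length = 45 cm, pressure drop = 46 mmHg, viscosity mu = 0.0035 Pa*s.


Q = pi*r^4*dP / (8*mu*L)
r = 0.0043 m, L = 0.45 m
dP = 46 mmHg = 6132.812 Pa
Q = 5.2277e-04 m^3/s


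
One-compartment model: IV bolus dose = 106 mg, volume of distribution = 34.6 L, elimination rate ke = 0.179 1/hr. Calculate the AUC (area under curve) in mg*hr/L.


C0 = Dose/Vd = 106/34.6 = 3.06358 mg/L
AUC = C0/ke = 3.06358/0.179
AUC = 17.11 mg*hr/L


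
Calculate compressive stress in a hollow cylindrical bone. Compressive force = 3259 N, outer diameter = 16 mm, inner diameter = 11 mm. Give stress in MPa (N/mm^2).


A = pi*(r_o^2 - r_i^2)
r_o = 8 mm, r_i = 5.5 mm
A = 106.029 mm^2
sigma = F/A = 3259 / 106.029
sigma = 30.74 MPa


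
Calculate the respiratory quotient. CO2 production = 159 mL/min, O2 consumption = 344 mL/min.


RQ = VCO2 / VO2
RQ = 159 / 344
RQ = 0.4622


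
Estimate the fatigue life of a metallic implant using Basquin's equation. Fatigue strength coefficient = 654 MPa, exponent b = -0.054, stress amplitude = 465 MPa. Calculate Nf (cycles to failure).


sigma_a = sigma_f' * (2Nf)^b
2Nf = (sigma_a/sigma_f')^(1/b)
2Nf = (465/654)^(1/-0.054)
2Nf = 553.41607
Nf = 276.7


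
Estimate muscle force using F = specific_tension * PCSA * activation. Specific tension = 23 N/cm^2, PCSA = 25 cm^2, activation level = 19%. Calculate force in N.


F = sigma * PCSA * activation
F = 23 * 25 * 0.19
F = 109.2 N


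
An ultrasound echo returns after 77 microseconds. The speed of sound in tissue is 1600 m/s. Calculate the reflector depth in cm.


depth = c * t / 2
t = 77 us = 7.7000e-05 s
depth = 1600 * 7.7000e-05 / 2
depth = 0.0616 m = 6.16 cm


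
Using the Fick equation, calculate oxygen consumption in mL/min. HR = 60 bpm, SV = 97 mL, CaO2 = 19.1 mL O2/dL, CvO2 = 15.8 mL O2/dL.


CO = HR*SV = 60*97/1000 = 5.82 L/min
a-v O2 diff = 19.1 - 15.8 = 3.3 mL/dL
VO2 = CO * (CaO2-CvO2) * 10 dL/L
VO2 = 5.82 * 3.3 * 10
VO2 = 192.1 mL/min


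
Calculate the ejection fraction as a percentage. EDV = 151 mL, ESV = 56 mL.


SV = EDV - ESV = 151 - 56 = 95 mL
EF = SV/EDV * 100 = 95/151 * 100
EF = 62.91%


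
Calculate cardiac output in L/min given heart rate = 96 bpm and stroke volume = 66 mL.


CO = HR * SV
CO = 96 * 66 / 1000
CO = 6.336 L/min


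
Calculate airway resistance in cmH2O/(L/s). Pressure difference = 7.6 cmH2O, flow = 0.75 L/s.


R = dP / flow
R = 7.6 / 0.75
R = 10.13 cmH2O/(L/s)


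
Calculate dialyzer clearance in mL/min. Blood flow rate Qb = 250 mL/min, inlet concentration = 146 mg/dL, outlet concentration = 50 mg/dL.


K = Qb * (Cb_in - Cb_out) / Cb_in
K = 250 * (146 - 50) / 146
K = 164.4 mL/min


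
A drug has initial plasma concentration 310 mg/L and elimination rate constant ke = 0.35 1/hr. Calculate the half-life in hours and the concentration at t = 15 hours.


t_half = ln(2) / ke = 0.693147 / 0.35 = 1.98 hr
C(t) = C0 * exp(-ke*t) = 310 * exp(-0.35*15)
C(15) = 1.627 mg/L


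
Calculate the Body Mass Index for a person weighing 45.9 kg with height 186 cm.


BMI = weight / height^2
height = 186 cm = 1.86 m
BMI = 45.9 / 1.86^2
BMI = 13.27 kg/m^2


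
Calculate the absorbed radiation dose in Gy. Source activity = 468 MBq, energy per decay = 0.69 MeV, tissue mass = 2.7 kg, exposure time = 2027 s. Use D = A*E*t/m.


A = 468 MBq = 4.6800e+08 Bq
E = 0.69 MeV = 1.10538e-13 J
D = A*E*t/m = 4.6800e+08*1.10538e-13*2027/2.7
D = 0.03884 Gy


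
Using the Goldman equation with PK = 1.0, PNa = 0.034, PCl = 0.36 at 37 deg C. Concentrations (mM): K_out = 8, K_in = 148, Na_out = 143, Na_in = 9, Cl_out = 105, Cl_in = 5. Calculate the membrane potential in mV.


Vm = (RT/F)*ln((PK*Ko + PNa*Nao + PCl*Cli)/(PK*Ki + PNa*Nai + PCl*Clo))
Numer = 14.662, Denom = 186.106
Vm = -67.91 mV


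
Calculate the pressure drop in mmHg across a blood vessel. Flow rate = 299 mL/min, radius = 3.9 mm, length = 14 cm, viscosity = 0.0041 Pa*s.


dP = 8*mu*L*Q / (pi*r^4)
Q = 299 mL/min = 4.98333e-06 m^3/s
dP = 31.4857 Pa = 31.4857 / 133.322 mmHg = 0.2362 mmHg


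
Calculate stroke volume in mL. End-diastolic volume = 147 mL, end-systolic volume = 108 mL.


SV = EDV - ESV
SV = 147 - 108
SV = 39 mL


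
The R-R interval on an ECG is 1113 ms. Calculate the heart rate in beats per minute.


HR = 60 / RR_interval(s)
RR = 1113 ms = 1.113 s
HR = 60 / 1.113 = 53.91 bpm


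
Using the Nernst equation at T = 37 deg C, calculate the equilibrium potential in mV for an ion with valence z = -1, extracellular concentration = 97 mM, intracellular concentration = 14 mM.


E = (RT/(zF)) * ln(C_out/C_in)
T = 37 + 273.15 = 310.15 K
E = (8.314 * 310.15 / (-1 * 96485)) * ln(97/14)
E = -51.73 mV


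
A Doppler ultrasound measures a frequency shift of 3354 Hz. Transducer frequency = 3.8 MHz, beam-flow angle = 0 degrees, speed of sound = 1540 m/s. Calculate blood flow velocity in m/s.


v = fd * c / (2 * f0 * cos(theta))
v = 3354 * 1540 / (2 * 3.8000e+06 * cos(0))
v = 0.6796 m/s


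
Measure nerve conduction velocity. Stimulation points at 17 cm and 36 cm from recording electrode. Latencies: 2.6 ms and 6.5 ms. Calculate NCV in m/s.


Distance = (36 - 17) / 100 = 0.19 m
dt = (6.5 - 2.6) / 1000 = 0.0039 s
NCV = dist / dt = 48.72 m/s


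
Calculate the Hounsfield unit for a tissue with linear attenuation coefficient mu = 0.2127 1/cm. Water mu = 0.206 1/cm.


HU = ((mu_tissue - mu_water) / mu_water) * 1000
HU = ((0.2127 - 0.206) / 0.206) * 1000
HU = 32.52


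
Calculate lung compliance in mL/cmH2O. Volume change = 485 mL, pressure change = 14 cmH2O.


C = dV / dP
C = 485 / 14
C = 34.64 mL/cmH2O


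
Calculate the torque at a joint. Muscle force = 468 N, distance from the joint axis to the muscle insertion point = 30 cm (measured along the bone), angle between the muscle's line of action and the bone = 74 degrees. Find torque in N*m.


Torque = F * d * sin(theta)   (moment arm = d*sin(theta))
d = 30 cm = 0.3 m
Torque = 468 * 0.3 * sin(74)
Torque = 135 N*m


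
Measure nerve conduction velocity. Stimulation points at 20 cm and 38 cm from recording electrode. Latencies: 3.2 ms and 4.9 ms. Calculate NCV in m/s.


Distance = (38 - 20) / 100 = 0.18 m
dt = (4.9 - 3.2) / 1000 = 0.0017 s
NCV = dist / dt = 105.9 m/s


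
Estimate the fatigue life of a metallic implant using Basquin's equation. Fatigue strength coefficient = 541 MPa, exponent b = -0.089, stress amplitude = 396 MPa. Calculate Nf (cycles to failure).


sigma_a = sigma_f' * (2Nf)^b
2Nf = (sigma_a/sigma_f')^(1/b)
2Nf = (396/541)^(1/-0.089)
2Nf = 33.303914
Nf = 16.65


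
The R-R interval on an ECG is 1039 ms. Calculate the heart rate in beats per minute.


HR = 60 / RR_interval(s)
RR = 1039 ms = 1.039 s
HR = 60 / 1.039 = 57.75 bpm


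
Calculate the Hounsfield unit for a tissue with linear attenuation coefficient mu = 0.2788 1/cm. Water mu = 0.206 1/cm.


HU = ((mu_tissue - mu_water) / mu_water) * 1000
HU = ((0.2788 - 0.206) / 0.206) * 1000
HU = 353.4


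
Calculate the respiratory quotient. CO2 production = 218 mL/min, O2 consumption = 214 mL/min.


RQ = VCO2 / VO2
RQ = 218 / 214
RQ = 1.019


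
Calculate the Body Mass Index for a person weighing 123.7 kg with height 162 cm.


BMI = weight / height^2
height = 162 cm = 1.62 m
BMI = 123.7 / 1.62^2
BMI = 47.13 kg/m^2


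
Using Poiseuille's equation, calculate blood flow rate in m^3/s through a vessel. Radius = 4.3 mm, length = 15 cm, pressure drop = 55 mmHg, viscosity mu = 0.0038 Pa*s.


Q = pi*r^4*dP / (8*mu*L)
r = 0.0043 m, L = 0.15 m
dP = 55 mmHg = 7332.71 Pa
Q = 0.001727 m^3/s


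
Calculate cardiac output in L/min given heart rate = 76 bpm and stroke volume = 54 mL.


CO = HR * SV
CO = 76 * 54 / 1000
CO = 4.104 L/min


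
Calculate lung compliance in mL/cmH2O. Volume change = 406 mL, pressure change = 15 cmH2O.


C = dV / dP
C = 406 / 15
C = 27.07 mL/cmH2O


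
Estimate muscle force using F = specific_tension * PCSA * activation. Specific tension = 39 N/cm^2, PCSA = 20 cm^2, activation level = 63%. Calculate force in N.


F = sigma * PCSA * activation
F = 39 * 20 * 0.63
F = 491.4 N


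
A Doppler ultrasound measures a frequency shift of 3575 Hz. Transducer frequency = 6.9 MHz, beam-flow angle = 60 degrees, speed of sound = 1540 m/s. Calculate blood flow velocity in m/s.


v = fd * c / (2 * f0 * cos(theta))
v = 3575 * 1540 / (2 * 6.9000e+06 * cos(60))
v = 0.7979 m/s


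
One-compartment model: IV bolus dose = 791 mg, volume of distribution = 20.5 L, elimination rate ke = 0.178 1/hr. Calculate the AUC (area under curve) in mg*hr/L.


C0 = Dose/Vd = 791/20.5 = 38.5854 mg/L
AUC = C0/ke = 38.5854/0.178
AUC = 216.8 mg*hr/L


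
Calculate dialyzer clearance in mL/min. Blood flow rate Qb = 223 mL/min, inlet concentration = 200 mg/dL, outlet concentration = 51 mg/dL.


K = Qb * (Cb_in - Cb_out) / Cb_in
K = 223 * (200 - 51) / 200
K = 166.1 mL/min


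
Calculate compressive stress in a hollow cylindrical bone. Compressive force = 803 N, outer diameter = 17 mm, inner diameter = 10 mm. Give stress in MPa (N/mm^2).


A = pi*(r_o^2 - r_i^2)
r_o = 8.5 mm, r_i = 5 mm
A = 148.44 mm^2
sigma = F/A = 803 / 148.44
sigma = 5.41 MPa


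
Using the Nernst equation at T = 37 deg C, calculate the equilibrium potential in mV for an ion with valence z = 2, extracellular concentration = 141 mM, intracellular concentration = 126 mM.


E = (RT/(zF)) * ln(C_out/C_in)
T = 37 + 273.15 = 310.15 K
E = (8.314 * 310.15 / (2 * 96485)) * ln(141/126)
E = 1.503 mV


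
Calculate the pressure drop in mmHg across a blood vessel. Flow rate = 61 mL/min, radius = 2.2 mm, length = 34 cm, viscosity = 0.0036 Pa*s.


dP = 8*mu*L*Q / (pi*r^4)
Q = 61 mL/min = 1.01667e-06 m^3/s
dP = 135.273 Pa = 135.273 / 133.322 mmHg = 1.015 mmHg


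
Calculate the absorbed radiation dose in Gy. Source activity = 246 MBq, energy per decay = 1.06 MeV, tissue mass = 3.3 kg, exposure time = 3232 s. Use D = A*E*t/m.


A = 246 MBq = 2.4600e+08 Bq
E = 1.06 MeV = 1.69812e-13 J
D = A*E*t/m = 2.4600e+08*1.69812e-13*3232/3.3
D = 0.04091 Gy
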